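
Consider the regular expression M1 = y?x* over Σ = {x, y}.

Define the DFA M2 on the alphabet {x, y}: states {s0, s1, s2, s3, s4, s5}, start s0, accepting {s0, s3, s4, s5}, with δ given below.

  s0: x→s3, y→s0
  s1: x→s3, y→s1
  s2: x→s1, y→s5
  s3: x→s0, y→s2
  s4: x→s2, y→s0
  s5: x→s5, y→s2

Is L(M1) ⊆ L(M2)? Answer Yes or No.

Yes

Converting the expression M1 to a DFA (subset construction, then merging equivalent states) gives the minimal DFA with states {r0, r1, r2}, start state r0, accepting states {r0, r1} and transitions r0: x→r1, y→r1; r1: x→r1, y→r2; r2: x→r2, y→r2.
Exploring the product automaton M1 × M2 from the start pair (r0, s0), following both machines on each input symbol, reaches 8 state pairs: (r0, s0), (r1, s3), (r1, s0), (r2, s2), (r2, s0), (r2, s1), (r2, s5), (r2, s3).
M1 accepts in {r0, r1} and M2 accepts in {s0, s3, s4, s5}. The reachable pairs whose M1-component is accepting are (r0, s0), (r1, s3), (r1, s0); in each of them the M2-component is accepting too, so the product for L(M1) \ L(M2) (M1-component accepting, M2-component rejecting) has no reachable accepting pair and the difference is empty.
Hence every string in L(M1) is also in L(M2).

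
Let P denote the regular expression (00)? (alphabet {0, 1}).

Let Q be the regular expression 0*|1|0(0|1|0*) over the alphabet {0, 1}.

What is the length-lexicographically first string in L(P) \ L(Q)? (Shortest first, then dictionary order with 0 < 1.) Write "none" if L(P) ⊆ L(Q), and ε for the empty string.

Converting the expression P to a DFA (subset construction, then merging equivalent states) gives the minimal DFA with states {p0, p1, p2, p3}, start state p0, accepting states {p0, p3} and transitions p0: 0→p1, 1→p2; p1: 0→p3, 1→p2; p2: 0→p2, 1→p2; p3: 0→p2, 1→p2.
Converting the expression Q to a DFA (subset construction, then merging equivalent states) gives the minimal DFA with states {q0, q1, q2, q3, q4}, start state q0, accepting states {q0, q1, q2, q3} and transitions q0: 0→q1, 1→q2; q1: 0→q3, 1→q2; q2: 0→q4, 1→q4; q3: 0→q3, 1→q4; q4: 0→q4, 1→q4.
Exploring the product automaton P × Q from the start pair (p0, q0), following both machines on each input symbol, reaches 6 state pairs: (p0, q0), (p1, q1), (p2, q2), (p3, q3), (p2, q4), (p2, q3).
P accepts in {p0, p3} and Q accepts in {q0, q1, q2, q3}. The reachable pairs whose P-component is accepting are (p0, q0), (p3, q3); in each of them the Q-component is accepting too, so the product for L(P) \ L(Q) (P-component accepting, Q-component rejecting) has no reachable accepting pair and the difference is empty.
So every string accepted by P is also accepted by Q: L(P) \ L(Q) = ∅ and there is no such string.

none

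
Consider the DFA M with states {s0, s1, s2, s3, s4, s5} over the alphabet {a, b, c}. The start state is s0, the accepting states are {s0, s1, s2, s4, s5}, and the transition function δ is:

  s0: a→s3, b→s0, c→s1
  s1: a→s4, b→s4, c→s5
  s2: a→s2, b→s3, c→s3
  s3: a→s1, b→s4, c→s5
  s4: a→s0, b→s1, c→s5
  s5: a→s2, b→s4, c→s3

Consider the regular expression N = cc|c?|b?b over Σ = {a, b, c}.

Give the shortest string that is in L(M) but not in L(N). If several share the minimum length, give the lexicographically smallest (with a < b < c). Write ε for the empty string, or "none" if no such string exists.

aa

The string aa is accepted by M but not by N.
No shorter string lies in the difference, and aa is the lexicographically first length-2 string in L(M) \ L(N).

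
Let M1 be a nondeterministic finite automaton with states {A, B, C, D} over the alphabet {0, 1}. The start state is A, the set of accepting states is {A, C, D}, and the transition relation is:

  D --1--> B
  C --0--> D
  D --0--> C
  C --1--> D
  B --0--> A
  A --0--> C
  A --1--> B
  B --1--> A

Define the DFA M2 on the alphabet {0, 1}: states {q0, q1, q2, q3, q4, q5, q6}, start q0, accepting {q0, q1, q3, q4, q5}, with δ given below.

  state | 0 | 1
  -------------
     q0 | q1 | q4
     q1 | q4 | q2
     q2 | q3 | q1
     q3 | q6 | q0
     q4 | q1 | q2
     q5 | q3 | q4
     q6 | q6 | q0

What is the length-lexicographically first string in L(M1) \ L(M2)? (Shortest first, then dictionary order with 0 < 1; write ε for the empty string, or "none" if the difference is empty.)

01

The string 01 is accepted by M1 but not by M2.
No shorter string lies in the difference, and 01 is the lexicographically first length-2 string in L(M1) \ L(M2).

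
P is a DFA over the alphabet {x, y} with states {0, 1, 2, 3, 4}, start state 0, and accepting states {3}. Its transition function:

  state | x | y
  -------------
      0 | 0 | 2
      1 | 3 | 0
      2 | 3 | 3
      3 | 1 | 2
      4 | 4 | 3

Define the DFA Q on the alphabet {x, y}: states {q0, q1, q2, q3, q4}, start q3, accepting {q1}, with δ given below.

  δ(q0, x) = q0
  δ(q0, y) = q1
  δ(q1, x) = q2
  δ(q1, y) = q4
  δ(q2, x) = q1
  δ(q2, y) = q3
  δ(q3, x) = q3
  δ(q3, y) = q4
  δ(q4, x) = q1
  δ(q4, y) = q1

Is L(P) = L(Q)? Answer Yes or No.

Yes

Exploring the product automaton P × Q from the start pair (0, q3), following both machines on each input symbol, reaches 4 state pairs: (0, q3), (2, q4), (3, q1), (1, q2).
P accepts in {3} and Q accepts in {q1}. In every reachable pair the two components are either both accepting — (3, q1) — or both non-accepting, so no string is accepted by exactly one of the machines: L(P) \ L(Q) and L(Q) \ L(P) are both empty.
Hence every string is accepted by P iff it is accepted by Q, and the two languages coincide.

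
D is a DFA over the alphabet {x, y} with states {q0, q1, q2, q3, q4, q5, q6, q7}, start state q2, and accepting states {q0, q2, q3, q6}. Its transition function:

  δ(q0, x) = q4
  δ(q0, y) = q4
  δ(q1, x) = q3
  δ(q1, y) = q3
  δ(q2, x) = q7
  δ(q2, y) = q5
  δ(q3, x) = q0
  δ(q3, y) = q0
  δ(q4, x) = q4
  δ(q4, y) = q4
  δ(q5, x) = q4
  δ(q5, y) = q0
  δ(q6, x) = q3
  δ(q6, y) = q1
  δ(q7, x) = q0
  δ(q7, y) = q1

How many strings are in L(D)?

9

The useful subgraph on states {q0, q1, q2, q3, q5, q7} is acyclic, so L(D) is finite; the longest accepting path visits 5 useful states, giving maximum string length 4.
Counting accepting paths from q2 by length: 1 of length 0, 2 of length 2, 2 of length 3, 4 of length 4. Total 9.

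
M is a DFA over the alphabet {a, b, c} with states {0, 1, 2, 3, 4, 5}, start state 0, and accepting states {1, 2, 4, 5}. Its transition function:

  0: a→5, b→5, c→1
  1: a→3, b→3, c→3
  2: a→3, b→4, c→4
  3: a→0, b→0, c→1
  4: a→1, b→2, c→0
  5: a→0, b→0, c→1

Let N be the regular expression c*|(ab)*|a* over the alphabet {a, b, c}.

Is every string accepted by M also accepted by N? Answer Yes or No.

The string b is in L(M) but not in L(N).
So L(M) ⊄ L(N).

No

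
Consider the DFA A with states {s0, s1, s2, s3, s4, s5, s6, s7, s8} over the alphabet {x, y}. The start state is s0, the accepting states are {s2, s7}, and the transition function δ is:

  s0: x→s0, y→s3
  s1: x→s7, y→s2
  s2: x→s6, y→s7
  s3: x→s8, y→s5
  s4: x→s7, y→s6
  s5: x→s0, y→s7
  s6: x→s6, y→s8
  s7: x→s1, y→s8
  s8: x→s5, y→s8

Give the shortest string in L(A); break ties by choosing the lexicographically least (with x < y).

A breadth-first search from s0 reaches an accepting state first via the path s0 → s3 → s5 → s7 on input yyy.
No string of length < 3 is accepted (BFS exhausts all shorter strings without reaching an accepting state), and yyy is the lexicographically least accepting string of length 3.

yyy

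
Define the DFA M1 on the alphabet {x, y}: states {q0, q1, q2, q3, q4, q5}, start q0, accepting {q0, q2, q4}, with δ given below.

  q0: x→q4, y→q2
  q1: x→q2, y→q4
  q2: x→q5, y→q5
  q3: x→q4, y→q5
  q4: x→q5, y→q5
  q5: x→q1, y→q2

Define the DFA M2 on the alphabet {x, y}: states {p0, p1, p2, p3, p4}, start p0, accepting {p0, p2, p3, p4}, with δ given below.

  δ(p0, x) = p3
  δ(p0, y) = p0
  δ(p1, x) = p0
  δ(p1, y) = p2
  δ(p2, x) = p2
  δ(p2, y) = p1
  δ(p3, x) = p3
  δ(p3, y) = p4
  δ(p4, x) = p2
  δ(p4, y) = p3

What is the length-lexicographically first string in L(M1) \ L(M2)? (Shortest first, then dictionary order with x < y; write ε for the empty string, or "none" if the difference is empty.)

xyxy

The string xyxy is accepted by M1 but not by M2.
No shorter string lies in the difference, and xyxy is the lexicographically first length-4 string in L(M1) \ L(M2).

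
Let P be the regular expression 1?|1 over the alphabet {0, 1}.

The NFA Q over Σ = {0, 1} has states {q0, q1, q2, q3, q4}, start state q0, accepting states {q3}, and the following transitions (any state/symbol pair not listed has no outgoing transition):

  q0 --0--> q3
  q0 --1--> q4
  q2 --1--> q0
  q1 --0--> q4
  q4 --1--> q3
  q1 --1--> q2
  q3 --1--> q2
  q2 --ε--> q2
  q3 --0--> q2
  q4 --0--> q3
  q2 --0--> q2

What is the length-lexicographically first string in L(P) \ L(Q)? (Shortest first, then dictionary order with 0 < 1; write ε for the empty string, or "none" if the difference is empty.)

ε

The empty string ε is accepted by P but not by Q.
Since ε is the unique shortest string, it is the required witness.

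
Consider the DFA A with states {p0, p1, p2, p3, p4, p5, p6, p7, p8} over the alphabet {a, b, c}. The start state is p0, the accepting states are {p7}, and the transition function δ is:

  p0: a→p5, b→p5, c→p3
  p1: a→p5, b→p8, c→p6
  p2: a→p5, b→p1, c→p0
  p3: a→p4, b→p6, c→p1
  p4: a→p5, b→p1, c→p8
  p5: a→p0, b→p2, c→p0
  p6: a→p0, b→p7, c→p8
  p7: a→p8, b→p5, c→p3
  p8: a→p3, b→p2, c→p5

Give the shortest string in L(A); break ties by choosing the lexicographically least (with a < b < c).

A breadth-first search from p0 reaches an accepting state first via the path p0 → p3 → p6 → p7 on input cbb.
No string of length < 3 is accepted (BFS exhausts all shorter strings without reaching an accepting state), and cbb is the lexicographically least accepting string of length 3.

cbb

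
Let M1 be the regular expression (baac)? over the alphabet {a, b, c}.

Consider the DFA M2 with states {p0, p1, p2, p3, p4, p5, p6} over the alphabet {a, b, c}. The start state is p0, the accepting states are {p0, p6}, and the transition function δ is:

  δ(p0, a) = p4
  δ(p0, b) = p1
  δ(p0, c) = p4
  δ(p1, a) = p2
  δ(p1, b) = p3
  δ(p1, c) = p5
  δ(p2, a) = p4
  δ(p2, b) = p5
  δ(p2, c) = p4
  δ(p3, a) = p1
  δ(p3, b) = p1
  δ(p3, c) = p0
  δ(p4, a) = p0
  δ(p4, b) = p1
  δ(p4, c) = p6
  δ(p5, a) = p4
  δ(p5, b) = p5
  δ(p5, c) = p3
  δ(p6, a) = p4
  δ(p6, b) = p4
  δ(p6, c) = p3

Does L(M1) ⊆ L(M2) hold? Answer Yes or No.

Converting the expression M1 to a DFA (subset construction, then merging equivalent states) gives the minimal DFA with states {r0, r1, r2, r3, r4, r5}, start state r0, accepting states {r0, r5} and transitions r0: a→r1, b→r2, c→r1; r1: a→r1, b→r1, c→r1; r2: a→r3, b→r1, c→r1; r3: a→r4, b→r1, c→r1; r4: a→r1, b→r1, c→r5; r5: a→r1, b→r1, c→r1.
Exploring the product automaton M1 × M2 from the start pair (r0, p0), following both machines on each input symbol, reaches 12 state pairs: (r0, p0), (r1, p4), (r2, p1), (r1, p0), (r1, p1), (r1, p6), (r3, p2), (r1, p3), (r1, p5), (r1, p2), (r4, p4), (r5, p6).
M1 accepts in {r0, r5} and M2 accepts in {p0, p6}. The reachable pairs whose M1-component is accepting are (r0, p0), (r5, p6); in each of them the M2-component is accepting too, so the product for L(M1) \ L(M2) (M1-component accepting, M2-component rejecting) has no reachable accepting pair and the difference is empty.
Hence every string in L(M1) is also in L(M2).

Yes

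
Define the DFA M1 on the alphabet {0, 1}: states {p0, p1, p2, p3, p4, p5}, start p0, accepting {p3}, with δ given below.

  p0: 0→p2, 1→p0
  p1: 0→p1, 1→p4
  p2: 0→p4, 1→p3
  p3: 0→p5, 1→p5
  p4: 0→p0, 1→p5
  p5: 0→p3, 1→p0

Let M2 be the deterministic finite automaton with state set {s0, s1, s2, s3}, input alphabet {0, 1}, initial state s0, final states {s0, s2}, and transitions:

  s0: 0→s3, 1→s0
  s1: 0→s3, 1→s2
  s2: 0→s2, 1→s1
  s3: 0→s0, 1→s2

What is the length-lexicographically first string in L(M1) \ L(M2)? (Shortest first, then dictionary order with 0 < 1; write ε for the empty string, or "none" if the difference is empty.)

0010

The string 0010 is accepted by M1 but not by M2.
No shorter string lies in the difference, and 0010 is the lexicographically first length-4 string in L(M1) \ L(M2).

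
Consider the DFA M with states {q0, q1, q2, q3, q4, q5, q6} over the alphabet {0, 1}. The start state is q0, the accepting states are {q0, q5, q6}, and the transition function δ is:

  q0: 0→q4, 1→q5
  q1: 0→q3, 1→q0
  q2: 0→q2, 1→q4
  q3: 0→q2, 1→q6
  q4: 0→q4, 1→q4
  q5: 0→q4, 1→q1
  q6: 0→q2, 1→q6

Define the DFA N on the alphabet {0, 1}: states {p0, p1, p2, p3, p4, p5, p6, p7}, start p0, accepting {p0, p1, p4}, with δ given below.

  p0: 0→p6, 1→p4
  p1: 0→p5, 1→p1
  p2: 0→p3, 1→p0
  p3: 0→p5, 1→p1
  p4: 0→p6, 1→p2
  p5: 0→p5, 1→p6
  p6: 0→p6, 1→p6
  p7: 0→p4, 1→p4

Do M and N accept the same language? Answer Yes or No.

Yes

Exploring the product automaton M × N from the start pair (q0, p0), following both machines on each input symbol, reaches 7 state pairs: (q0, p0), (q4, p6), (q5, p4), (q1, p2), (q3, p3), (q2, p5), (q6, p1).
M accepts in {q0, q5, q6} and N accepts in {p0, p1, p4}. In every reachable pair the two components are either both accepting — (q0, p0), (q5, p4), (q6, p1) — or both non-accepting, so no string is accepted by exactly one of the machines: L(M) \ L(N) and L(N) \ L(M) are both empty.
Hence every string is accepted by M iff it is accepted by N, and the two languages coincide.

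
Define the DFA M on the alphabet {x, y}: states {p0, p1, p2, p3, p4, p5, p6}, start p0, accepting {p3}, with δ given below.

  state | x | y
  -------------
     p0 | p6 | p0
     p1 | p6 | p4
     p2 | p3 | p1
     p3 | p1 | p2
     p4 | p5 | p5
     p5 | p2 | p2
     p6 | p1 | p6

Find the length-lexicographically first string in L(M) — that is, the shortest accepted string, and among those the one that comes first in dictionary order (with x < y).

xxyxxx

A breadth-first search from p0 reaches an accepting state first via the path p0 → p6 → p1 → p4 → p5 → p2 → p3 on input xxyxxx.
No string of length < 6 is accepted (BFS exhausts all shorter strings without reaching an accepting state), and xxyxxx is the lexicographically least accepting string of length 6.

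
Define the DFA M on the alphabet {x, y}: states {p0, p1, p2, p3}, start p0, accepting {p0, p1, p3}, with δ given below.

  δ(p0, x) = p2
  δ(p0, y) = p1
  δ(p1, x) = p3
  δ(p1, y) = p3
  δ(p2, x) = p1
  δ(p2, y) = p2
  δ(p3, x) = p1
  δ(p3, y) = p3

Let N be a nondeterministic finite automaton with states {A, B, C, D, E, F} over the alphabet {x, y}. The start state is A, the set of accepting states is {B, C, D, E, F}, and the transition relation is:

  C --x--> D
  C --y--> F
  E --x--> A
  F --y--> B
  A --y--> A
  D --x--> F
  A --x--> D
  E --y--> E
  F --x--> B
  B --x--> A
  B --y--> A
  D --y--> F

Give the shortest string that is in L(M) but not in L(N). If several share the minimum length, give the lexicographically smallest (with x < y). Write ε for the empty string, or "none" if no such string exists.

ε

The empty string ε is accepted by M but not by N.
Since ε is the unique shortest string, it is the required witness.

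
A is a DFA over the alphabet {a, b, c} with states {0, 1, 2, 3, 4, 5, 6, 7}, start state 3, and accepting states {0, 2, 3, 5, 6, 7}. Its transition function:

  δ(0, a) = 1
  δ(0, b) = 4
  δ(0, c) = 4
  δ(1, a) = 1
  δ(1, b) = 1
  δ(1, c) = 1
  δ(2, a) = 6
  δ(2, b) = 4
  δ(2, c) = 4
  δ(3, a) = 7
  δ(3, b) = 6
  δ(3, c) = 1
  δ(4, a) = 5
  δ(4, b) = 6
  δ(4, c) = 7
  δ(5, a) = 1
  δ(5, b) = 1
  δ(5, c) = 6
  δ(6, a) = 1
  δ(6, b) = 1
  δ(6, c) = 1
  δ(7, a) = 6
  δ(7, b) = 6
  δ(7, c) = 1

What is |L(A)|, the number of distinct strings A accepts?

5

The useful subgraph on states {3, 6, 7} is acyclic, so L(A) is finite; the longest accepting path visits 3 useful states, giving maximum string length 2.
Counting accepting paths from 3 by length: 1 of length 0, 2 of length 1, 2 of length 2. Total 5.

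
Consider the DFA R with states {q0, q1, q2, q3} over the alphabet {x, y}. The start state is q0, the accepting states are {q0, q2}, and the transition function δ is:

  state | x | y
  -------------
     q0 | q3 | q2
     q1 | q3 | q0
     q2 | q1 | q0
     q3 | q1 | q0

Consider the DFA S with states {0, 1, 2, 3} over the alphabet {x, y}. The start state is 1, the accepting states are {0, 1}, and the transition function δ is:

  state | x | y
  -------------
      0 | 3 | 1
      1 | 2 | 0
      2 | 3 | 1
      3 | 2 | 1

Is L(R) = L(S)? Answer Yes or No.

Exploring the product automaton R × S from the start pair (q0, 1), following both machines on each input symbol, reaches 4 state pairs: (q0, 1), (q3, 2), (q2, 0), (q1, 3).
R accepts in {q0, q2} and S accepts in {0, 1}. In every reachable pair the two components are either both accepting — (q0, 1), (q2, 0) — or both non-accepting, so no string is accepted by exactly one of the machines: L(R) \ L(S) and L(S) \ L(R) are both empty.
Hence every string is accepted by R iff it is accepted by S, and the two languages coincide.

Yes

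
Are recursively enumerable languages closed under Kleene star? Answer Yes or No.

Yes

Dovetail over all factorisations of the input into blocks and all step bounds, running the recogniser for L on every block of a factorisation; accept if some factorisation has all of its blocks accepted.
So the recursively enumerable languages are closed under Kleene star.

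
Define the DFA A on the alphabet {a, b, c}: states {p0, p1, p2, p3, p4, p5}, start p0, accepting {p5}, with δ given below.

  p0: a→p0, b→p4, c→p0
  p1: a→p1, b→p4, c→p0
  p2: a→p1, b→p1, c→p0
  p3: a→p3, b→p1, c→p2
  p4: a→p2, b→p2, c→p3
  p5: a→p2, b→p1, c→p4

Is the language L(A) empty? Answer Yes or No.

Yes

The states reachable from the start state are {p0, p1, p2, p3, p4}.
None of the accepting states {p5} is reachable, so no string is accepted and L(A) = ∅.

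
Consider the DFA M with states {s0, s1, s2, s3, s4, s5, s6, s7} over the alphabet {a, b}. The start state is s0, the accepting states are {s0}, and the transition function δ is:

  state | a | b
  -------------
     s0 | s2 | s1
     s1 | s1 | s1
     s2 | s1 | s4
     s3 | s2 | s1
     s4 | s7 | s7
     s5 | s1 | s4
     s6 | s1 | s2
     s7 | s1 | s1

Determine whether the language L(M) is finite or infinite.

The useful states (reachable from s0 and able to reach an accepting state) are {s0}.
Restricted to these states the transition graph has no cycle, so every accepting path has bounded length and L is finite.

finite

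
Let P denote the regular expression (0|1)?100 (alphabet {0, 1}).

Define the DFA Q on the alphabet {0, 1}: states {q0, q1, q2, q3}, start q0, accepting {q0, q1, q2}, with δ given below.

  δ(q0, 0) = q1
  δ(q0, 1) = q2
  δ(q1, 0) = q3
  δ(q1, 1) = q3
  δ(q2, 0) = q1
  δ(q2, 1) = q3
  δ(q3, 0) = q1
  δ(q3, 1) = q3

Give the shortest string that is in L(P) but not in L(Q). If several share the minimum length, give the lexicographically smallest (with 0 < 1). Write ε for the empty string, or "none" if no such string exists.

100

The string 100 is accepted by P but not by Q.
No shorter string lies in the difference, and 100 is the lexicographically first length-3 string in L(P) \ L(Q).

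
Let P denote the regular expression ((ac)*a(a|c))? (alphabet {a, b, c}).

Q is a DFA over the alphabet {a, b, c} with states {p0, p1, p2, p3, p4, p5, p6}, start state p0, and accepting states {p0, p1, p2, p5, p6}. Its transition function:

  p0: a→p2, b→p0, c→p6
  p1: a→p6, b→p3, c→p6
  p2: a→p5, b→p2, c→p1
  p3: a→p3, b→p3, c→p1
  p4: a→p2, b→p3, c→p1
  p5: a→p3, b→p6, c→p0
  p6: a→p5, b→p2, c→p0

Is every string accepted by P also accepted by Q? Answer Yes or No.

Yes

Converting the expression P to a DFA (subset construction, then merging equivalent states) gives the minimal DFA with states {r0, r1, r2, r3}, start state r0, accepting states {r0, r3} and transitions r0: a→r1, b→r2, c→r2; r1: a→r3, b→r2, c→r0; r2: a→r2, b→r2, c→r2; r3: a→r2, b→r2, c→r2.
Exploring the product automaton P × Q from the start pair (r0, p0), following both machines on each input symbol, reaches 11 state pairs: (r0, p0), (r1, p2), (r2, p0), (r2, p6), (r3, p5), (r2, p2), (r0, p1), (r2, p5), (r2, p3), (r2, p1), (r1, p6).
P accepts in {r0, r3} and Q accepts in {p0, p1, p2, p5, p6}. The reachable pairs whose P-component is accepting are (r0, p0), (r3, p5), (r0, p1); in each of them the Q-component is accepting too, so the product for L(P) \ L(Q) (P-component accepting, Q-component rejecting) has no reachable accepting pair and the difference is empty.
Hence every string in L(P) is also in L(Q).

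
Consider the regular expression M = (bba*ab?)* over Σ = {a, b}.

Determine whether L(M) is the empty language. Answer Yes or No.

No

The empty string ε matches the expression, so it belongs to L(M).
Since L(M) contains at least one string, it is not empty.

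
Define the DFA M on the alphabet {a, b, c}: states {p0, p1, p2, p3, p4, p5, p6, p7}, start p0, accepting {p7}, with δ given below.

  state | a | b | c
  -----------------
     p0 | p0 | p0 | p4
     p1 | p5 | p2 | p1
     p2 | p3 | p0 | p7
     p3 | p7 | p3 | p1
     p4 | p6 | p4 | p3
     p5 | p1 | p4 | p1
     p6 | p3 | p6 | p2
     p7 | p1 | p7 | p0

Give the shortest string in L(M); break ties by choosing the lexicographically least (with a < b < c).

cca

A breadth-first search from p0 reaches an accepting state first via the path p0 → p4 → p3 → p7 on input cca.
No string of length < 3 is accepted (BFS exhausts all shorter strings without reaching an accepting state), and cca is the lexicographically least accepting string of length 3.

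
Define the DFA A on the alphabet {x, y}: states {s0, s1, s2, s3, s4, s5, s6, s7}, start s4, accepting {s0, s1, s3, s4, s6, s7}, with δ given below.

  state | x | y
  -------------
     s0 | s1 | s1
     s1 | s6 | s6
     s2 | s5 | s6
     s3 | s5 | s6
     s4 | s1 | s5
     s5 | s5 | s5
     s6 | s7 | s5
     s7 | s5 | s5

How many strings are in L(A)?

6

The useful subgraph on states {s1, s4, s6, s7} is acyclic, so L(A) is finite; the longest accepting path visits 4 useful states, giving maximum string length 3.
Counting accepting paths from s4 by length: 1 of length 0, 1 of length 1, 2 of length 2, 2 of length 3. Total 6.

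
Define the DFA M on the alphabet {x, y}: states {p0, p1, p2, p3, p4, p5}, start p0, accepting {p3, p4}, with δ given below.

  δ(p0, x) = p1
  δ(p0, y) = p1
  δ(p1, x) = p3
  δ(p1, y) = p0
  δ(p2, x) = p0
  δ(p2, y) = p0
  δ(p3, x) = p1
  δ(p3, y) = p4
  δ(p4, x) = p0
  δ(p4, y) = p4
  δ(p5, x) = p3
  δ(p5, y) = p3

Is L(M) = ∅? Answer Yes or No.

The string xx is accepted: the run p0 → p1 → p3 ends in the accepting state p3.
Since at least one string is accepted, L(M) is not empty.

No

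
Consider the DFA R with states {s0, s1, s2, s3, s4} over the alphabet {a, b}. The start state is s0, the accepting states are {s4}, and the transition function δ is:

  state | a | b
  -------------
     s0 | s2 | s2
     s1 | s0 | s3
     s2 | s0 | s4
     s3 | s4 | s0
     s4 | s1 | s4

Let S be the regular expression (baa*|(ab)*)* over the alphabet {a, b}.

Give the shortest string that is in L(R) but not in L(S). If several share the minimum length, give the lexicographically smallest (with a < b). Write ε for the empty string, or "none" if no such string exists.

The string bb is accepted by R but not by S.
No shorter string lies in the difference, and bb is the lexicographically first length-2 string in L(R) \ L(S).

bb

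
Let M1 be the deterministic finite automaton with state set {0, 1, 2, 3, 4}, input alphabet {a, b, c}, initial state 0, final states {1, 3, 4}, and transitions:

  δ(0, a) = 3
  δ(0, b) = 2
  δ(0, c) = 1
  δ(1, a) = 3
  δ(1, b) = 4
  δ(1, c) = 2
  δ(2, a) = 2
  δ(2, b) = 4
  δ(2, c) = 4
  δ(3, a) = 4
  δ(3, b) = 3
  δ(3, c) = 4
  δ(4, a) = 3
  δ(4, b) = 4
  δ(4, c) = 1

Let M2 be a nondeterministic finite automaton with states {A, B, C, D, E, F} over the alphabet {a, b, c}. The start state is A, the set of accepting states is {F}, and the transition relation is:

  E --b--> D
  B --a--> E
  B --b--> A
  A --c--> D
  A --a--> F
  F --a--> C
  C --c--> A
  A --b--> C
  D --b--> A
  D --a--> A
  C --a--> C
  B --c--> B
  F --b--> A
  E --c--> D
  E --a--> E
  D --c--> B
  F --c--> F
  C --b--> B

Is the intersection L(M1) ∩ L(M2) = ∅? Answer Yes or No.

No

The string a is accepted by both M1 and M2.
Hence L(M1) ∩ L(M2) ≠ ∅.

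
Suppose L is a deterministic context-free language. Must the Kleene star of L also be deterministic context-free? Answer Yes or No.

L = {c aⁿbⁿ : n≥0} ∪ {cc aⁿb²ⁿ : n≥0} is a DCFL (the number of leading c's fixes which ratio the DPDA checks), but L* is not. Every word of L starts with c, so in a factorisation of the string cc aⁱbʲ (i≥1) into words of L each factor begins at one of the two c's: either the whole string is a single word of L (forcing j = 2i), or it splits as c · (c aⁱbʲ) with c ∈ L (take n = 0) and c aⁱbʲ ∈ L (forcing j = i). Thus L* ∩ cca⁺b* = {cc aⁿbⁿ : n≥1} ∪ {cc aⁿb²ⁿ : n≥1}. A DPDA for L* would give one for this intersection with a regular set, and, started from its configuration after reading cc, one for {aⁿbⁿ : n≥1} ∪ {aⁿb²ⁿ : n≥1}, which no deterministic PDA accepts (a DPDA for it would have a single run on aⁿb²ⁿ, accepting after the prefix aⁿbⁿ and accepting again after n more b's; an ordinary PDA that simulates it on a's and b's and, at any moment when it is accepting, may switch to reading only a fresh letter d while feeding each d to the simulation as a b, would accept aⁱbʲdᵏ (k≥1) exactly when both aⁱbʲ and aⁱbʲ⁺ᵏ are in the language, i.e. its language intersected with the regular set a*b*d⁺ would be exactly {aⁿbⁿdⁿ : n≥1} — impossible, since context-free languages are closed under intersection with regular sets and {aⁿbⁿdⁿ} is not context-free). So L* is not a DCFL.

No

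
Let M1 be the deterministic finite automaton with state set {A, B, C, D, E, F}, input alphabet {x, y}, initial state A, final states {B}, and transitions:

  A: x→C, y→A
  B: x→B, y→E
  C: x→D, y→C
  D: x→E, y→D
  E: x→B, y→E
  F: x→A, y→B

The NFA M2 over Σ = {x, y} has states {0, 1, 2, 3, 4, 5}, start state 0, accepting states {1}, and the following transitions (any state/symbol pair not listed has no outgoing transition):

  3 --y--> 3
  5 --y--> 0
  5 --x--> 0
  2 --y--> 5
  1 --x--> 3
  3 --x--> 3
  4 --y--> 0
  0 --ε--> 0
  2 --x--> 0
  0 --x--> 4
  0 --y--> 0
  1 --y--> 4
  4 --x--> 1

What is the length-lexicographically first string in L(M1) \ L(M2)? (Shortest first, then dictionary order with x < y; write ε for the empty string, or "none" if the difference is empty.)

The string xxxx is accepted by M1 but not by M2.
No shorter string lies in the difference, and xxxx is the lexicographically first length-4 string in L(M1) \ L(M2).

xxxx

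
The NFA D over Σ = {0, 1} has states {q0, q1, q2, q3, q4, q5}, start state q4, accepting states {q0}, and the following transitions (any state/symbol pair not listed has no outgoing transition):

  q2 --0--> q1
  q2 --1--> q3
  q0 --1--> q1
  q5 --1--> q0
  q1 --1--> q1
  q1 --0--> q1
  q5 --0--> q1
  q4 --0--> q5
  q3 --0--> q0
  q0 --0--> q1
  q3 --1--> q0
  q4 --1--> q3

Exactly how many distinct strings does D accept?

The useful subgraph on states {q0, q3, q4, q5} is acyclic, so L(D) is finite; the longest accepting path visits 3 useful states, giving maximum string length 2.
Counting accepting paths from q4 by length: 3 of length 2. Total 3.

3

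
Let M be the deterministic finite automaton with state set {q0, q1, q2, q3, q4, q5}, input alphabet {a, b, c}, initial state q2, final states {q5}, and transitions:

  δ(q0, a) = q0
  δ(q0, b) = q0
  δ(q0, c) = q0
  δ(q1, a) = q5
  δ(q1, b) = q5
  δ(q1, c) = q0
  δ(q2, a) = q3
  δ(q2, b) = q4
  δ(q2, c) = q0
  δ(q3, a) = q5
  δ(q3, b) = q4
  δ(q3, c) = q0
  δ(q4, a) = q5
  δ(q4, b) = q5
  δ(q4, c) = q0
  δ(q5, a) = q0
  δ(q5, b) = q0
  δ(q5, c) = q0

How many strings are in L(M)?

5

The useful subgraph on states {q2, q3, q4, q5} is acyclic, so L(M) is finite; the longest accepting path visits 4 useful states, giving maximum string length 3.
Counting accepting paths from q2 by length: 3 of length 2, 2 of length 3. Total 5.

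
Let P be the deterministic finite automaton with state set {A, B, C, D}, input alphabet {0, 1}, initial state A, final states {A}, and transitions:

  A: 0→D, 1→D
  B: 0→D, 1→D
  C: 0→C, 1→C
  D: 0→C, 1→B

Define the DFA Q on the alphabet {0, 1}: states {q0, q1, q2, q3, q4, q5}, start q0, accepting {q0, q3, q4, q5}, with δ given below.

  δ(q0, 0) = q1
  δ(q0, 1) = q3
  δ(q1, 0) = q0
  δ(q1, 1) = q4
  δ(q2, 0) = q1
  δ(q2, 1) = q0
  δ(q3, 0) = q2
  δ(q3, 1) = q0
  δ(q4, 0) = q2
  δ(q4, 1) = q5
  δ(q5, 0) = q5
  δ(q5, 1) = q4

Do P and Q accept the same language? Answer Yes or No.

No

The string 1 is accepted by Q but rejected by P.
So L(P) ≠ L(Q).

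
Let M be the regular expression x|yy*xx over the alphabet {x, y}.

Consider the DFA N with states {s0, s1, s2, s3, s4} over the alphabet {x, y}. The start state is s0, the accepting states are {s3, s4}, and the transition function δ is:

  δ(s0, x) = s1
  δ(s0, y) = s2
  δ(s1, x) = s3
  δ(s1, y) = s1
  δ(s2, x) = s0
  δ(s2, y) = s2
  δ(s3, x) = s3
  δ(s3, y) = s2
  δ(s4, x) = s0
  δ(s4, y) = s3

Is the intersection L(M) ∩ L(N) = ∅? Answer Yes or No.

Yes

Converting the expression M to a DFA (subset construction, then merging equivalent states) gives the minimal DFA with states {m0, m1, m2, m3, m4}, start state m0, accepting states {m1} and transitions m0: x→m1, y→m2; m1: x→m3, y→m3; m2: x→m4, y→m2; m3: x→m3, y→m3; m4: x→m1, y→m3.
Exploring the product automaton M × N from the start pair (m0, s0), following both machines on each input symbol, reaches 8 state pairs: (m0, s0), (m1, s1), (m2, s2), (m3, s3), (m3, s1), (m4, s0), (m3, s2), (m3, s0).
M accepts in {m1} and N accepts in {s3, s4}; no reachable pair has both components accepting, so no string drives both machines to acceptance simultaneously and L(M) ∩ L(N) = ∅.
So no string is accepted by both, and the intersection is empty.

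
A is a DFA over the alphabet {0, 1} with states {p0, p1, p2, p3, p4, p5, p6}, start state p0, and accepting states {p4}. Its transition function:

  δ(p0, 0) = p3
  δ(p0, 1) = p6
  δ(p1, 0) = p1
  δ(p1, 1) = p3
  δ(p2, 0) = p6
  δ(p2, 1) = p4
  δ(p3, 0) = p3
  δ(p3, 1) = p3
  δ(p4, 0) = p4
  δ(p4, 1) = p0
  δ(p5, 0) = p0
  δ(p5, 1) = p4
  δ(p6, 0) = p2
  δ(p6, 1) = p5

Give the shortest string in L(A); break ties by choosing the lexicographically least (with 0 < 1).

A breadth-first search from p0 reaches an accepting state first via the path p0 → p6 → p2 → p4 on input 101.
No string of length < 3 is accepted (BFS exhausts all shorter strings without reaching an accepting state), and 101 is the lexicographically least accepting string of length 3.

101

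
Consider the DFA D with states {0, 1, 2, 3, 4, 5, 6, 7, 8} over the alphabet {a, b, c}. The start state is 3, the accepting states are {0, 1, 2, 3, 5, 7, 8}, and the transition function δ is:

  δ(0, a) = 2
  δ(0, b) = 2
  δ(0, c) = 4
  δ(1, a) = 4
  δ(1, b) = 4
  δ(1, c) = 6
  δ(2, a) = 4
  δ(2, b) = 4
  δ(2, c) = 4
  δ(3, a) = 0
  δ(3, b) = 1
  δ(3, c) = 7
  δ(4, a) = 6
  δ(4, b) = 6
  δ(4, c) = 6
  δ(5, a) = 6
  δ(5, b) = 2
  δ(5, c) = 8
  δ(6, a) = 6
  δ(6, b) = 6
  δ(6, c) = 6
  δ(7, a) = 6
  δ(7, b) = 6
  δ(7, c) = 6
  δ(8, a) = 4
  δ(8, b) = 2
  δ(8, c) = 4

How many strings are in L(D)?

6

The useful subgraph on states {0, 1, 2, 3, 7} is acyclic, so L(D) is finite; the longest accepting path visits 3 useful states, giving maximum string length 2.
Counting accepting paths from 3 by length: 1 of length 0, 3 of length 1, 2 of length 2. Total 6.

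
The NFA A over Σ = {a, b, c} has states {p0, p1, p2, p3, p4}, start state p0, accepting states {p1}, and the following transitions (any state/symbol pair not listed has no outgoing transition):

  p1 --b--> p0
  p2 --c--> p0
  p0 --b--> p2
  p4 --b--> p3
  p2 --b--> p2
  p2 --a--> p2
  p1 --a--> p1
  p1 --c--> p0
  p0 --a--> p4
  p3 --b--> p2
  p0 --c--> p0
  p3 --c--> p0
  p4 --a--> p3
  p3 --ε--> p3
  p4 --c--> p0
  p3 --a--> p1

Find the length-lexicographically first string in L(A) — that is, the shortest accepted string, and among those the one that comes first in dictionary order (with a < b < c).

A breadth-first search from p0 reaches an accepting state first via the path p0 → p4 → p3 → p1 on input aaa.
No string of length < 3 is accepted (BFS exhausts all shorter strings without reaching an accepting state), and aaa is the lexicographically least accepting string of length 3.

aaa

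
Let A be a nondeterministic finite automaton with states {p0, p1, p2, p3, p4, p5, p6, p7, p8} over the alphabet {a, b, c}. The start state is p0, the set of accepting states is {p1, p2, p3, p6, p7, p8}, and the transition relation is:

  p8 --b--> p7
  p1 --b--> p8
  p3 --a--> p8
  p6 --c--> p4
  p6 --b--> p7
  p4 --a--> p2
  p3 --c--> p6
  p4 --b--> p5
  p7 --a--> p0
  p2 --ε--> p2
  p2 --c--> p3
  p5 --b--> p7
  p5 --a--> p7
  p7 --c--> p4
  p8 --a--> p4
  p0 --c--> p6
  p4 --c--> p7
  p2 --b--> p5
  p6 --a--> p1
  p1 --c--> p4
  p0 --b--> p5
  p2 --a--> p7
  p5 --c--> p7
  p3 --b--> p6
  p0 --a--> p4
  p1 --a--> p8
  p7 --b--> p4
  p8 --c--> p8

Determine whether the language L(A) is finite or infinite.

infinite

State p8 is reachable from the start and can reach an accepting state, and it lies on the cycle p8 → p8.
Traversing that cycle any number of times yields accepted strings of unbounded length, so the language is infinite.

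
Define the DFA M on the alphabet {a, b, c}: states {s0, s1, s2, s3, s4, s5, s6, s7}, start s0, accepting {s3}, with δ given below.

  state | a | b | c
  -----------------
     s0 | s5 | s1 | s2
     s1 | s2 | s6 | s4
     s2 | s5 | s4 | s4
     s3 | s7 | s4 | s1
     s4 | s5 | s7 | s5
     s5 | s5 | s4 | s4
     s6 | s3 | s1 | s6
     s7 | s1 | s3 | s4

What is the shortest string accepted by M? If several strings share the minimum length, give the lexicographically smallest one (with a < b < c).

bba

A breadth-first search from s0 reaches an accepting state first via the path s0 → s1 → s6 → s3 on input bba.
No string of length < 3 is accepted (BFS exhausts all shorter strings without reaching an accepting state), and bba is the lexicographically least accepting string of length 3.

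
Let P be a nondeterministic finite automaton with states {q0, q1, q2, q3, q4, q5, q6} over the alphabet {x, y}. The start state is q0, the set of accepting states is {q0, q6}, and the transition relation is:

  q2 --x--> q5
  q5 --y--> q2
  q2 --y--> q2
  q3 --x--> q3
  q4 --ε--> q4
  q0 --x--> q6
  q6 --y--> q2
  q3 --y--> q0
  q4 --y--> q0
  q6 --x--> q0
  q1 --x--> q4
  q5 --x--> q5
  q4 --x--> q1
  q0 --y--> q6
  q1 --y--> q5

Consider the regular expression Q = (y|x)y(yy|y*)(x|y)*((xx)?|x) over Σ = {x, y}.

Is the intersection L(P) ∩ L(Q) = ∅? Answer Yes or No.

Converting the expression Q to a DFA (subset construction, then merging equivalent states) gives the minimal DFA with states {r0, r1, r2, r3}, start state r0, accepting states {r3} and transitions r0: x→r1, y→r1; r1: x→r2, y→r3; r2: x→r2, y→r2; r3: x→r3, y→r3.
Exploring the product automaton P × Q from the start pair (q0, r0), following both machines on each input symbol, reaches 8 state pairs: (q0, r0), (q6, r1), (q0, r2), (q2, r3), (q6, r2), (q5, r3), (q2, r2), (q5, r2).
P accepts in {q0, q6} and Q accepts in {r3}; no reachable pair has both components accepting, so no string drives both machines to acceptance simultaneously and L(P) ∩ L(Q) = ∅.
So no string is accepted by both, and the intersection is empty.

Yes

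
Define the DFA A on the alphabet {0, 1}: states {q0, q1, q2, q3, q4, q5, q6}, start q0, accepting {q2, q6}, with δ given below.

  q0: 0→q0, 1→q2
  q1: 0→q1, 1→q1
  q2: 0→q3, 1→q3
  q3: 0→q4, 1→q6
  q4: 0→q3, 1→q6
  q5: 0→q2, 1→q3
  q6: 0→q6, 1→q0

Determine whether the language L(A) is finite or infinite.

infinite

State q0 is reachable from the start and can reach an accepting state, and it lies on the cycle q0 → q0.
Traversing that cycle any number of times yields accepted strings of unbounded length, so the language is infinite.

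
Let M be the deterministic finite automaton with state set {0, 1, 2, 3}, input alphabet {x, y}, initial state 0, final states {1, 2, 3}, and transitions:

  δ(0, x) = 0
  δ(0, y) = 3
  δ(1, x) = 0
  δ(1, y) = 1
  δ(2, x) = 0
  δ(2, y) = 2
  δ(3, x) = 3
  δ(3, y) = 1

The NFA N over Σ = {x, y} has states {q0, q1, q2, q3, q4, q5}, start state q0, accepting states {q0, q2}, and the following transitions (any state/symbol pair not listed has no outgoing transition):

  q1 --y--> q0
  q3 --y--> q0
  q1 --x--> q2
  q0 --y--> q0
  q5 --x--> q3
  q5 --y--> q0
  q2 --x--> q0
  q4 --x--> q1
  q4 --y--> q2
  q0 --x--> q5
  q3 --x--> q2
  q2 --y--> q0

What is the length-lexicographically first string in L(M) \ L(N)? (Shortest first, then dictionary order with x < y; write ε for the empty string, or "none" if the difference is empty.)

yx

The string yx is accepted by M but not by N.
No shorter string lies in the difference, and yx is the lexicographically first length-2 string in L(M) \ L(N).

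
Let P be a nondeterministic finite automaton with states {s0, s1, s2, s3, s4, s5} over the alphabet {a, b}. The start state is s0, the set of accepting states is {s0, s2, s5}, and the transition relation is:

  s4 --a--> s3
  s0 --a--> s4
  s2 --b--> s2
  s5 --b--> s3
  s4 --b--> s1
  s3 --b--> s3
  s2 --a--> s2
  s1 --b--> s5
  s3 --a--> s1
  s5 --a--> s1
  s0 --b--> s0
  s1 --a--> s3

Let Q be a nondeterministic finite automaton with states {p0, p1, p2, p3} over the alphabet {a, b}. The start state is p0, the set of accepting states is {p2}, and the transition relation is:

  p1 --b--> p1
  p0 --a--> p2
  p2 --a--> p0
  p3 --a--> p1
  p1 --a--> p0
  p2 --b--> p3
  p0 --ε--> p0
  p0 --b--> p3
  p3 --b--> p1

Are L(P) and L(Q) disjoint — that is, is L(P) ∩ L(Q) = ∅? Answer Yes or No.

Yes

Exploring the product automaton P × Q from the start pair (s0, p0), following both machines on each input symbol, reaches 16 state pairs: (s0, p0), (s4, p2), (s0, p3), (s3, p0), (s1, p3), (s4, p1), (s0, p1), (s1, p2), (s3, p3), (s3, p1), (s5, p1), (s1, p1), (s4, p0), (s5, p3), (s1, p0), (s3, p2).
P accepts in {s0, s2, s5} and Q accepts in {p2}; no reachable pair has both components accepting, so no string drives both machines to acceptance simultaneously and L(P) ∩ L(Q) = ∅.
So no string is accepted by both, and the intersection is empty.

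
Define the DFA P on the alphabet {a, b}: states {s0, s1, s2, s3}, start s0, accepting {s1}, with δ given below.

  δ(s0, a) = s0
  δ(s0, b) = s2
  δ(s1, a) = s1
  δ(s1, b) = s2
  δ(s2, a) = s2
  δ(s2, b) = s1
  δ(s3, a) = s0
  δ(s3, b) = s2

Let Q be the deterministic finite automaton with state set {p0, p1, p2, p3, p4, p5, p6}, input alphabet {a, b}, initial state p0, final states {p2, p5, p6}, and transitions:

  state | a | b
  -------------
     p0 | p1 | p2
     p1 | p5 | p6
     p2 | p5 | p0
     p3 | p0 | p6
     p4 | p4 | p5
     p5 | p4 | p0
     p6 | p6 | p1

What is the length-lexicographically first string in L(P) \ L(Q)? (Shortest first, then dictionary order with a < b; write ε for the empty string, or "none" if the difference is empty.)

The string bb is accepted by P but not by Q.
No shorter string lies in the difference, and bb is the lexicographically first length-2 string in L(P) \ L(Q).

bb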